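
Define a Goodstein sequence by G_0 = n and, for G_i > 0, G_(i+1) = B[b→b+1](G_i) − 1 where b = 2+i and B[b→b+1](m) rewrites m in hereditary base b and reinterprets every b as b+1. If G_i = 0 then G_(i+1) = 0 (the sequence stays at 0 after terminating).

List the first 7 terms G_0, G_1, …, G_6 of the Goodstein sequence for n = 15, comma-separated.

step 0: 15 = 2^(2 + 1) + 2^2 + 2 + 1; sub 3 for 2: 3^(3 + 1) + 3^3 + 3 + 1; = 112; G_1 = 112−1 = 111
step 1: 111 = 3^(3 + 1) + 3^3 + 3; sub 4 for 3: 4^(4 + 1) + 4^4 + 4; = 1284; G_2 = 1284−1 = 1283
step 2: 1283 = 4^(4 + 1) + 4^4 + 3; sub 5 for 4: 5^(5 + 1) + 5^5 + 3; = 18753; G_3 = 18753−1 = 18752
step 3: 18752 = 5^(5 + 1) + 5^5 + 2; sub 6 for 5: 6^(6 + 1) + 6^6 + 2; = 326594; G_4 = 326594−1 = 326593
step 4: 326593 = 6^(6 + 1) + 6^6 + 1; sub 7 for 6: 7^(7 + 1) + 7^7 + 1; = 6588345; G_5 = 6588345−1 = 6588344
step 5: 6588344 = 7^(7 + 1) + 7^7; sub 8 for 7: 8^(8 + 1) + 8^8; = 150994944; G_6 = 150994944−1 = 150994943

15, 111, 1283, 18752, 326593, 6588344, 150994943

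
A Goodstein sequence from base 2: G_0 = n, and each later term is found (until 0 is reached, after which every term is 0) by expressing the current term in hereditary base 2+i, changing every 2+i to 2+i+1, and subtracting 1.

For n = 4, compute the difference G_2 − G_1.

15

G_0 = 4. HB_2(4) = 2^2. Bump = 27. G_1 = 26.
G_1 = 26. HB_3(26) = 2·3^2 + 2·3 + 2. Bump = 42. G_2 = 41.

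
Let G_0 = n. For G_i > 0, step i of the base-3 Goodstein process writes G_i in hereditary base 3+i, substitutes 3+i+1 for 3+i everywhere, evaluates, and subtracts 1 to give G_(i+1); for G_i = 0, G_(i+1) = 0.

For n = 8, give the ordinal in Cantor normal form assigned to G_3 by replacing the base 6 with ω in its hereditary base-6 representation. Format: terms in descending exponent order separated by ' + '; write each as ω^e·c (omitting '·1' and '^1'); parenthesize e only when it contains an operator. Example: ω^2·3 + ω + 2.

(0) 8|_3 = 2·3 + 2 ↦ 2·4 + 2|_4 = 10 ⇒ 9
(1) 9|_4 = 2·4 + 1 ↦ 2·5 + 1|_5 = 11 ⇒ 10
(2) 10|_5 = 2·5 ↦ 2·6|_6 = 12 ⇒ 11
(3) 11|_6 = 6 + 5 ↦ 7 + 5|_7 = 12 ⇒ 11

ω + 5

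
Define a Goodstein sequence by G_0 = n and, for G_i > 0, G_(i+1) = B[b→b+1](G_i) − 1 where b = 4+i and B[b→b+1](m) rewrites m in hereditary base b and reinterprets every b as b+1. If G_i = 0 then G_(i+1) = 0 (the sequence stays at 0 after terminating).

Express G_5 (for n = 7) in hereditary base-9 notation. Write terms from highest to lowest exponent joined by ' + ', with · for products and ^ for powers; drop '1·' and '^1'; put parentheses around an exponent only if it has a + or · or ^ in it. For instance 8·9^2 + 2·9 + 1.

G_0=7  [base 4] 4 + 3  →[4↦5]→  5 + 3 = 8  −1 ⇒ G_1=7
G_1=7  [base 5] 5 + 2  →[5↦6]→  6 + 2 = 8  −1 ⇒ G_2=7
G_2=7  [base 6] 6 + 1  →[6↦7]→  7 + 1 = 8  −1 ⇒ G_3=7
G_3=7  [base 7] 7  →[7↦8]→  8 = 8  −1 ⇒ G_4=7
G_4=7  [base 8] 7  →[8↦9]→  7 = 7  −1 ⇒ G_5=6

6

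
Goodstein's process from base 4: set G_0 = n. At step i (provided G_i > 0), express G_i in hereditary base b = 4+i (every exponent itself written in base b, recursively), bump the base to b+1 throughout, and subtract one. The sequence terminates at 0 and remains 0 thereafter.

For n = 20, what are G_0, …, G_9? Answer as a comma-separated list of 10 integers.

base 4: 20 = 4^2 + 4; at 5: 5^2 + 5 = 30; next = 29
base 5: 29 = 5^2 + 4; at 6: 6^2 + 4 = 40; next = 39
base 6: 39 = 6^2 + 3; at 7: 7^2 + 3 = 52; next = 51
base 7: 51 = 7^2 + 2; at 8: 8^2 + 2 = 66; next = 65
base 8: 65 = 8^2 + 1; at 9: 9^2 + 1 = 82; next = 81
base 9: 81 = 9^2; at 10: 10^2 = 100; next = 99
base 10: 99 = 9·10 + 9; at 11: 9·11 + 9 = 108; next = 107
base 11: 107 = 9·11 + 8; at 12: 9·12 + 8 = 116; next = 115
base 12: 115 = 9·12 + 7; at 13: 9·13 + 7 = 124; next = 123

20, 29, 39, 51, 65, 81, 99, 107, 115, 123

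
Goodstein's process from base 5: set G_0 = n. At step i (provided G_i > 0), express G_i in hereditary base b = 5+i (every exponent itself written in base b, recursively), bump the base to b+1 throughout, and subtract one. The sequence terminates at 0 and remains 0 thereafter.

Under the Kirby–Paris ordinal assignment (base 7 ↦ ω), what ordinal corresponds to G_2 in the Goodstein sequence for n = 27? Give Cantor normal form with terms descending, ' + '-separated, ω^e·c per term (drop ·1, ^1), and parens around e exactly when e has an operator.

ω^2

i=0: 27 = 5^2 + 2 (b=5); 5→6: 6^2 + 2 = 38; 38−1 = 37
i=1: 37 = 6^2 + 1 (b=6); 6→7: 7^2 + 1 = 50; 50−1 = 49
i=2: 49 = 7^2 (b=7); 7→8: 8^2 = 64; 64−1 = 63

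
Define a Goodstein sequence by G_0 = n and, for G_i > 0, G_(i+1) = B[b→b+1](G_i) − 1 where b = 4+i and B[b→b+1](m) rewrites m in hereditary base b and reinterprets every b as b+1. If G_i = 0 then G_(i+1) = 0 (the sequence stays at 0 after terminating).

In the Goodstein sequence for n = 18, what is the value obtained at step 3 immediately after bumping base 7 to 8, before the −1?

G_0 = 18. HB_4(18) = 4^2 + 2. Bump = 27. G_1 = 26.
G_1 = 26. HB_5(26) = 5^2 + 1. Bump = 37. G_2 = 36.
G_2 = 36. HB_6(36) = 6^2. Bump = 49. G_3 = 48.
G_3 = 48. HB_7(48) = 6·7 + 6. Bump = 54. G_4 = 53.

54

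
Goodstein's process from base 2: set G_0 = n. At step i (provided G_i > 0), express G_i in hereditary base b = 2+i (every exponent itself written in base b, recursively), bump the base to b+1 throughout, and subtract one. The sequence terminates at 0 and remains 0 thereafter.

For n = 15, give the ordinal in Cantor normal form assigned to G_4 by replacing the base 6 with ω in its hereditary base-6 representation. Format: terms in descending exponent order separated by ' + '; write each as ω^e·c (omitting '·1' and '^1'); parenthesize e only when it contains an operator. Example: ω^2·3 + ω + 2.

ω^(ω + 1) + ω^ω + 1

base 2: 15 = 2^(2 + 1) + 2^2 + 2 + 1; at 3: 3^(3 + 1) + 3^3 + 3 + 1 = 112; next = 111
base 3: 111 = 3^(3 + 1) + 3^3 + 3; at 4: 4^(4 + 1) + 4^4 + 4 = 1284; next = 1283
base 4: 1283 = 4^(4 + 1) + 4^4 + 3; at 5: 5^(5 + 1) + 5^5 + 3 = 18753; next = 18752
base 5: 18752 = 5^(5 + 1) + 5^5 + 2; at 6: 6^(6 + 1) + 6^6 + 2 = 326594; next = 326593
base 6: 326593 = 6^(6 + 1) + 6^6 + 1; at 7: 7^(7 + 1) + 7^7 + 1 = 6588345; next = 6588344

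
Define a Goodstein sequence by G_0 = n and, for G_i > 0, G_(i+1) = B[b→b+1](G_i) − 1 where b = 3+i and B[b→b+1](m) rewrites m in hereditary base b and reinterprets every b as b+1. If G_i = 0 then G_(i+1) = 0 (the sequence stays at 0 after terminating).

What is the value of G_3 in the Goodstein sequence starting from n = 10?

i=0: 10 = 3^2 + 1 (b=3); 3→4: 4^2 + 1 = 17; 17−1 = 16
i=1: 16 = 4^2 (b=4); 4→5: 5^2 = 25; 25−1 = 24
i=2: 24 = 4·5 + 4 (b=5); 5→6: 4·6 + 4 = 28; 28−1 = 27
i=3: 27 = 4·6 + 3 (b=6); 6→7: 4·7 + 3 = 31; 31−1 = 30

27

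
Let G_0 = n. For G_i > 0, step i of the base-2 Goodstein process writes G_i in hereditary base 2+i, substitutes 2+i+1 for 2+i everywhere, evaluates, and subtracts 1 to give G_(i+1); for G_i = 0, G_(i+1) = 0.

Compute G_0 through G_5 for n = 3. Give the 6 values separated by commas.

[0] 3 ≡ 2 + 1 (base 2). Lift 3: 4. −1: 3.
[1] 3 ≡ 3 (base 3). Lift 4: 4. −1: 3.
[2] 3 ≡ 3 (base 4). Lift 5: 3. −1: 2.
[3] 2 ≡ 2 (base 5). Lift 6: 2. −1: 1.
[4] 1 ≡ 1 (base 6). Lift 7: 1. −1: 0.

3, 3, 3, 2, 1, 0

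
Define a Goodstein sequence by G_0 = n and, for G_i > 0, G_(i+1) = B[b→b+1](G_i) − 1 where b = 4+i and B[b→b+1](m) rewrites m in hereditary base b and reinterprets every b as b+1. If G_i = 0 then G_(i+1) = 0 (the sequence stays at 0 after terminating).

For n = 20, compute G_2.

39

G_0 = 20. HB_4(20) = 4^2 + 4. Bump = 30. G_1 = 29.
G_1 = 29. HB_5(29) = 5^2 + 4. Bump = 40. G_2 = 39.
G_2 = 39. HB_6(39) = 6^2 + 3. Bump = 52. G_3 = 51.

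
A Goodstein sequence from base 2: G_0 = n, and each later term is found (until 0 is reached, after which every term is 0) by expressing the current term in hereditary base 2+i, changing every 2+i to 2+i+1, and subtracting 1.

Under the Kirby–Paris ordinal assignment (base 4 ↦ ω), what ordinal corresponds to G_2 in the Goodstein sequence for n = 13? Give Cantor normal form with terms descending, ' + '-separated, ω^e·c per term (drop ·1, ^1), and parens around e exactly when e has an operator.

G_0 = 13. HB_2(13) = 2^(2 + 1) + 2^2 + 1. Bump = 109. G_1 = 108.
G_1 = 108. HB_3(108) = 3^(3 + 1) + 3^3. Bump = 1280. G_2 = 1279.
G_2 = 1279. HB_4(1279) = 4^(4 + 1) + 3·4^3 + 3·4^2 + 3·4 + 3. Bump = 16093. G_3 = 16092.

ω^(ω + 1) + ω^3·3 + ω^2·3 + ω·3 + 3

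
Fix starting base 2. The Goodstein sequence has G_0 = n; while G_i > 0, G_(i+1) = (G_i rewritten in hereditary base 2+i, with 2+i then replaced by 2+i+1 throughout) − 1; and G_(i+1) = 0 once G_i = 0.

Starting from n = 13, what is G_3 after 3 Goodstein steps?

i=0: 13 = 2^(2 + 1) + 2^2 + 1 (b=2); 2→3: 3^(3 + 1) + 3^3 + 1 = 109; 109−1 = 108
i=1: 108 = 3^(3 + 1) + 3^3 (b=3); 3→4: 4^(4 + 1) + 4^4 = 1280; 1280−1 = 1279
i=2: 1279 = 4^(4 + 1) + 3·4^3 + 3·4^2 + 3·4 + 3 (b=4); 4→5: 5^(5 + 1) + 3·5^3 + 3·5^2 + 3·5 + 3 = 16093; 16093−1 = 16092

16092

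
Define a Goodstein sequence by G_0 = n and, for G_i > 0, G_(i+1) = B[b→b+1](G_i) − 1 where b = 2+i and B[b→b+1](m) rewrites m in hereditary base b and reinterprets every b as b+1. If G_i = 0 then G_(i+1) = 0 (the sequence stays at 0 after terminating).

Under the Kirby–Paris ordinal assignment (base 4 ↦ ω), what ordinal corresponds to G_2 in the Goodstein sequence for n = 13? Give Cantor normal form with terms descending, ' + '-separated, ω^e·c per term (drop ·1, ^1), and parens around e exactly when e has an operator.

ω^(ω + 1) + ω^3·3 + ω^2·3 + ω·3 + 3

13 —HB2→ 2^(2 + 1) + 2^2 + 1 —bump→ 3^(3 + 1) + 3^3 + 1 = 109 —(−1)→ 108
108 —HB3→ 3^(3 + 1) + 3^3 —bump→ 4^(4 + 1) + 4^4 = 1280 —(−1)→ 1279
1279 —HB4→ 4^(4 + 1) + 3·4^3 + 3·4^2 + 3·4 + 3 —bump→ 5^(5 + 1) + 3·5^3 + 3·5^2 + 3·5 + 3 = 16093 —(−1)→ 16092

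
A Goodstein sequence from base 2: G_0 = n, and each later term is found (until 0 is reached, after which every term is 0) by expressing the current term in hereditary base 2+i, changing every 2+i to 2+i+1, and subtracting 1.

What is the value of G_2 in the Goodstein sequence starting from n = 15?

i=0: 15 = 2^(2 + 1) + 2^2 + 2 + 1 (b=2); 2→3: 3^(3 + 1) + 3^3 + 3 + 1 = 112; 112−1 = 111
i=1: 111 = 3^(3 + 1) + 3^3 + 3 (b=3); 3→4: 4^(4 + 1) + 4^4 + 4 = 1284; 1284−1 = 1283

1283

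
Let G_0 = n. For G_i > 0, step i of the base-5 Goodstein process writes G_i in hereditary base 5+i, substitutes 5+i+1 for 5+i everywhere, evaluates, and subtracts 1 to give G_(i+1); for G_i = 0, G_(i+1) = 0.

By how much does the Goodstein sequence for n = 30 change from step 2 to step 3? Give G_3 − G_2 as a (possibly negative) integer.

14

(0) 30|_5 = 5^2 + 5 ↦ 6^2 + 6|_6 = 42 ⇒ 41
(1) 41|_6 = 6^2 + 5 ↦ 7^2 + 5|_7 = 54 ⇒ 53
(2) 53|_7 = 7^2 + 4 ↦ 8^2 + 4|_8 = 68 ⇒ 67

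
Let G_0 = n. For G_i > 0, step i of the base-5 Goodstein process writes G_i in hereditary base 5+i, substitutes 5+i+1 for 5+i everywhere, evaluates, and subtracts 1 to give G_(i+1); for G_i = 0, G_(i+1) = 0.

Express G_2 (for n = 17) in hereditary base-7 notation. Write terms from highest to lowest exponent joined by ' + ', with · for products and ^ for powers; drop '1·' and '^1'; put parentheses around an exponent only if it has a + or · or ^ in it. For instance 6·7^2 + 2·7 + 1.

3·7

17 —HB5→ 3·5 + 2 —bump→ 3·6 + 2 = 20 —(−1)→ 19
19 —HB6→ 3·6 + 1 —bump→ 3·7 + 1 = 22 —(−1)→ 21
21 —HB7→ 3·7 —bump→ 3·8 = 24 —(−1)→ 23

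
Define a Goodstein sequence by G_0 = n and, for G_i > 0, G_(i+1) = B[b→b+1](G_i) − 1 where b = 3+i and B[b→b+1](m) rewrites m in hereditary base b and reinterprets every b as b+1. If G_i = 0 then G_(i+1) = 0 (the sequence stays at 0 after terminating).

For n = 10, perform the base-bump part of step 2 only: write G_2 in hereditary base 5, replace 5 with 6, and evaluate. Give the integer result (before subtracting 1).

(0) 10|_3 = 3^2 + 1 ↦ 4^2 + 1|_4 = 17 ⇒ 16
(1) 16|_4 = 4^2 ↦ 5^2|_5 = 25 ⇒ 24
(2) 24|_5 = 4·5 + 4 ↦ 4·6 + 4|_6 = 28 ⇒ 27

28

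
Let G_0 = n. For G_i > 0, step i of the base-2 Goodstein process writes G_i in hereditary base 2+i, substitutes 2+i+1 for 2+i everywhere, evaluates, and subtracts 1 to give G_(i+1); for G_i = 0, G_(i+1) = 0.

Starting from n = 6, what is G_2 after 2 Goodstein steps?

257

i=0: 6 = 2^2 + 2 (b=2); 2→3: 3^3 + 3 = 30; 30−1 = 29
i=1: 29 = 3^3 + 2 (b=3); 3→4: 4^4 + 2 = 258; 258−1 = 257
i=2: 257 = 4^4 + 1 (b=4); 4→5: 5^5 + 1 = 3126; 3126−1 = 3125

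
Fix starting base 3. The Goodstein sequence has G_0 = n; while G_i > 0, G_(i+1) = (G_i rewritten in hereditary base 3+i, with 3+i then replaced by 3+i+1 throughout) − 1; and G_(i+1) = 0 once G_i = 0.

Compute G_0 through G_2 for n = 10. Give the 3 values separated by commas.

base 3: 10 = 3^2 + 1; at 4: 4^2 + 1 = 17; next = 16
base 4: 16 = 4^2; at 5: 5^2 = 25; next = 24

10, 16, 24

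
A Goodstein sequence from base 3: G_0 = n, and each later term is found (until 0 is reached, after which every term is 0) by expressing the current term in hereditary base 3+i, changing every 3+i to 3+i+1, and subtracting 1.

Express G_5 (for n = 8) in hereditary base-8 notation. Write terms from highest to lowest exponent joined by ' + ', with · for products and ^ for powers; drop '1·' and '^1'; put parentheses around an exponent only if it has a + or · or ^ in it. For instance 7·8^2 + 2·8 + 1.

8 + 3

[0] 8 ≡ 2·3 + 2 (base 3). Lift 4: 10. −1: 9.
[1] 9 ≡ 2·4 + 1 (base 4). Lift 5: 11. −1: 10.
[2] 10 ≡ 2·5 (base 5). Lift 6: 12. −1: 11.
[3] 11 ≡ 6 + 5 (base 6). Lift 7: 12. −1: 11.
[4] 11 ≡ 7 + 4 (base 7). Lift 8: 12. −1: 11.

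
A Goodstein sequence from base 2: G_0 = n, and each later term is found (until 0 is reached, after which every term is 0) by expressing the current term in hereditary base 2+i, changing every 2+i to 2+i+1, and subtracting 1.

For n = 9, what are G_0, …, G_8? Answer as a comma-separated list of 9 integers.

9, 81, 1023, 9842, 140743, 2471826, 50333399, 1162263921, 30000003325

G_0 = 9. HB_2(9) = 2^(2 + 1) + 1. Bump = 82. G_1 = 81.
G_1 = 81. HB_3(81) = 3^(3 + 1). Bump = 1024. G_2 = 1023.
G_2 = 1023. HB_4(1023) = 3·4^4 + 3·4^3 + 3·4^2 + 3·4 + 3. Bump = 9843. G_3 = 9842.
G_3 = 9842. HB_5(9842) = 3·5^5 + 3·5^3 + 3·5^2 + 3·5 + 2. Bump = 140744. G_4 = 140743.
G_4 = 140743. HB_6(140743) = 3·6^6 + 3·6^3 + 3·6^2 + 3·6 + 1. Bump = 2471827. G_5 = 2471826.
G_5 = 2471826. HB_7(2471826) = 3·7^7 + 3·7^3 + 3·7^2 + 3·7. Bump = 50333400. G_6 = 50333399.
G_6 = 50333399. HB_8(50333399) = 3·8^8 + 3·8^3 + 3·8^2 + 2·8 + 7. Bump = 1162263922. G_7 = 1162263921.
G_7 = 1162263921. HB_9(1162263921) = 3·9^9 + 3·9^3 + 3·9^2 + 2·9 + 6. Bump = 30000003326. G_8 = 30000003325.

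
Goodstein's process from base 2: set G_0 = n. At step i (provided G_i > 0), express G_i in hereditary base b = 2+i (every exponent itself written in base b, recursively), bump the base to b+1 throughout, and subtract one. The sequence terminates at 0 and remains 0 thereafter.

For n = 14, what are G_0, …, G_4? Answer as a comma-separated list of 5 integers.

(0) 14|_2 = 2^(2 + 1) + 2^2 + 2 ↦ 3^(3 + 1) + 3^3 + 3|_3 = 111 ⇒ 110
(1) 110|_3 = 3^(3 + 1) + 3^3 + 2 ↦ 4^(4 + 1) + 4^4 + 2|_4 = 1282 ⇒ 1281
(2) 1281|_4 = 4^(4 + 1) + 4^4 + 1 ↦ 5^(5 + 1) + 5^5 + 1|_5 = 18751 ⇒ 18750
(3) 18750|_5 = 5^(5 + 1) + 5^5 ↦ 6^(6 + 1) + 6^6|_6 = 326592 ⇒ 326591

14, 110, 1281, 18750, 326591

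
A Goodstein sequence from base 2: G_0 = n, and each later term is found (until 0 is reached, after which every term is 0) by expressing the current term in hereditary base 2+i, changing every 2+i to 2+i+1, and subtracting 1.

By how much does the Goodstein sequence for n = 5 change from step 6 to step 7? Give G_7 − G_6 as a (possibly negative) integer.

i=0: 5 = 2^2 + 1 (b=2); 2→3: 3^3 + 1 = 28; 28−1 = 27
i=1: 27 = 3^3 (b=3); 3→4: 4^4 = 256; 256−1 = 255
i=2: 255 = 3·4^3 + 3·4^2 + 3·4 + 3 (b=4); 4→5: 3·5^3 + 3·5^2 + 3·5 + 3 = 468; 468−1 = 467
i=3: 467 = 3·5^3 + 3·5^2 + 3·5 + 2 (b=5); 5→6: 3·6^3 + 3·6^2 + 3·6 + 2 = 776; 776−1 = 775
i=4: 775 = 3·6^3 + 3·6^2 + 3·6 + 1 (b=6); 6→7: 3·7^3 + 3·7^2 + 3·7 + 1 = 1198; 1198−1 = 1197
i=5: 1197 = 3·7^3 + 3·7^2 + 3·7 (b=7); 7→8: 3·8^3 + 3·8^2 + 3·8 = 1752; 1752−1 = 1751
i=6: 1751 = 3·8^3 + 3·8^2 + 2·8 + 7 (b=8); 8→9: 3·9^3 + 3·9^2 + 2·9 + 7 = 2455; 2455−1 = 2454

703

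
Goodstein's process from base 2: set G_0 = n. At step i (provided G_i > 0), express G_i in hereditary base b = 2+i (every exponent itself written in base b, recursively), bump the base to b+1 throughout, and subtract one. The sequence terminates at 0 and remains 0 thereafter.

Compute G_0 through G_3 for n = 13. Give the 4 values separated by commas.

13 —HB2→ 2^(2 + 1) + 2^2 + 1 —bump→ 3^(3 + 1) + 3^3 + 1 = 109 —(−1)→ 108
108 —HB3→ 3^(3 + 1) + 3^3 —bump→ 4^(4 + 1) + 4^4 = 1280 —(−1)→ 1279
1279 —HB4→ 4^(4 + 1) + 3·4^3 + 3·4^2 + 3·4 + 3 —bump→ 5^(5 + 1) + 3·5^3 + 3·5^2 + 3·5 + 3 = 16093 —(−1)→ 16092

13, 108, 1279, 16092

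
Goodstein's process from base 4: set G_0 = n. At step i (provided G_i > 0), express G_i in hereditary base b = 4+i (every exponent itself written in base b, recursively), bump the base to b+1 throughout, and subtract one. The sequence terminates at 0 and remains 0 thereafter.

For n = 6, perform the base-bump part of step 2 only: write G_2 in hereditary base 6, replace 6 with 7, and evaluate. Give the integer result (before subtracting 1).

[0] 6 ≡ 4 + 2 (base 4). Lift 5: 7. −1: 6.
[1] 6 ≡ 5 + 1 (base 5). Lift 6: 7. −1: 6.
[2] 6 ≡ 6 (base 6). Lift 7: 7. −1: 6.

7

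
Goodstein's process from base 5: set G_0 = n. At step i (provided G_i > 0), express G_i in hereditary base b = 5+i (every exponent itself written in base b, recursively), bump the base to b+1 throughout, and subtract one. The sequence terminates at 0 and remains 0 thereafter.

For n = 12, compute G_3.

15

i=0: 12 = 2·5 + 2 (b=5); 5→6: 2·6 + 2 = 14; 14−1 = 13
i=1: 13 = 2·6 + 1 (b=6); 6→7: 2·7 + 1 = 15; 15−1 = 14
i=2: 14 = 2·7 (b=7); 7→8: 2·8 = 16; 16−1 = 15
i=3: 15 = 8 + 7 (b=8); 8→9: 9 + 7 = 16; 16−1 = 15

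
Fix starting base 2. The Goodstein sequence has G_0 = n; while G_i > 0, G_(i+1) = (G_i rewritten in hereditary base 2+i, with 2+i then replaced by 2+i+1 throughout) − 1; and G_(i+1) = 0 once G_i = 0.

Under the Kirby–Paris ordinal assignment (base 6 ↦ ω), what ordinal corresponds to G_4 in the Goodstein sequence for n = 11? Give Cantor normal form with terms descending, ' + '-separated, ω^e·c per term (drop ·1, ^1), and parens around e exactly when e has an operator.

ω^(ω + 1) + 1

G_0=11  [base 2] 2^(2 + 1) + 2 + 1  →[2↦3]→  3^(3 + 1) + 3 + 1 = 85  −1 ⇒ G_1=84
G_1=84  [base 3] 3^(3 + 1) + 3  →[3↦4]→  4^(4 + 1) + 4 = 1028  −1 ⇒ G_2=1027
G_2=1027  [base 4] 4^(4 + 1) + 3  →[4↦5]→  5^(5 + 1) + 3 = 15628  −1 ⇒ G_3=15627
G_3=15627  [base 5] 5^(5 + 1) + 2  →[5↦6]→  6^(6 + 1) + 2 = 279938  −1 ⇒ G_4=279937
G_4=279937  [base 6] 6^(6 + 1) + 1  →[6↦7]→  7^(7 + 1) + 1 = 5764802  −1 ⇒ G_5=5764801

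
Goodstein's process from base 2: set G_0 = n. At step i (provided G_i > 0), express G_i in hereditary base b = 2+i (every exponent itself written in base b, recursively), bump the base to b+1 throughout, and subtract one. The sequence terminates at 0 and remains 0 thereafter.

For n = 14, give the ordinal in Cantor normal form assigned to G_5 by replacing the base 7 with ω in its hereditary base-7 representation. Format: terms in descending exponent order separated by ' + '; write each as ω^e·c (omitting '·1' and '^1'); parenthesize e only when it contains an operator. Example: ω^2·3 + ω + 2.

step 0: 14 = 2^(2 + 1) + 2^2 + 2; sub 3 for 2: 3^(3 + 1) + 3^3 + 3; = 111; G_1 = 111−1 = 110
step 1: 110 = 3^(3 + 1) + 3^3 + 2; sub 4 for 3: 4^(4 + 1) + 4^4 + 2; = 1282; G_2 = 1282−1 = 1281
step 2: 1281 = 4^(4 + 1) + 4^4 + 1; sub 5 for 4: 5^(5 + 1) + 5^5 + 1; = 18751; G_3 = 18751−1 = 18750
step 3: 18750 = 5^(5 + 1) + 5^5; sub 6 for 5: 6^(6 + 1) + 6^6; = 326592; G_4 = 326592−1 = 326591
step 4: 326591 = 6^(6 + 1) + 5·6^5 + 5·6^4 + 5·6^3 + 5·6^2 + 5·6 + 5; sub 7 for 6: 7^(7 + 1) + 5·7^5 + 5·7^4 + 5·7^3 + 5·7^2 + 5·7 + 5; = 5862841; G_5 = 5862841−1 = 5862840
step 5: 5862840 = 7^(7 + 1) + 5·7^5 + 5·7^4 + 5·7^3 + 5·7^2 + 5·7 + 4; sub 8 for 7: 8^(8 + 1) + 5·8^5 + 5·8^4 + 5·8^3 + 5·8^2 + 5·8 + 4; = 134404972; G_6 = 134404972−1 = 134404971

ω^(ω + 1) + ω^5·5 + ω^4·5 + ω^3·5 + ω^2·5 + ω·5 + 4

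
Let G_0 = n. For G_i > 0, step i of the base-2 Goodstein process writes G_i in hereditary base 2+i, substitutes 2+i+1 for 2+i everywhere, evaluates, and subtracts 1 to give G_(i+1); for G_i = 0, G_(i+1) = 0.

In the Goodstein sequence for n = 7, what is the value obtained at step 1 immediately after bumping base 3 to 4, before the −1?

260

step 0: 7 = 2^2 + 2 + 1; sub 3 for 2: 3^3 + 3 + 1; = 31; G_1 = 31−1 = 30
step 1: 30 = 3^3 + 3; sub 4 for 3: 4^4 + 4; = 260; G_2 = 260−1 = 259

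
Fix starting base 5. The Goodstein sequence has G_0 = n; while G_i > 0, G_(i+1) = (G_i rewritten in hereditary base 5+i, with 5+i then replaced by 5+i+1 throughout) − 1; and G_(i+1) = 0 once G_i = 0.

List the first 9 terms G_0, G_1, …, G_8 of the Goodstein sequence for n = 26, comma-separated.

(0) 26|_5 = 5^2 + 1 ↦ 6^2 + 1|_6 = 37 ⇒ 36
(1) 36|_6 = 6^2 ↦ 7^2|_7 = 49 ⇒ 48
(2) 48|_7 = 6·7 + 6 ↦ 6·8 + 6|_8 = 54 ⇒ 53
(3) 53|_8 = 6·8 + 5 ↦ 6·9 + 5|_9 = 59 ⇒ 58
(4) 58|_9 = 6·9 + 4 ↦ 6·10 + 4|_10 = 64 ⇒ 63
(5) 63|_10 = 6·10 + 3 ↦ 6·11 + 3|_11 = 69 ⇒ 68
(6) 68|_11 = 6·11 + 2 ↦ 6·12 + 2|_12 = 74 ⇒ 73
(7) 73|_12 = 6·12 + 1 ↦ 6·13 + 1|_13 = 79 ⇒ 78

26, 36, 48, 53, 58, 63, 68, 73, 78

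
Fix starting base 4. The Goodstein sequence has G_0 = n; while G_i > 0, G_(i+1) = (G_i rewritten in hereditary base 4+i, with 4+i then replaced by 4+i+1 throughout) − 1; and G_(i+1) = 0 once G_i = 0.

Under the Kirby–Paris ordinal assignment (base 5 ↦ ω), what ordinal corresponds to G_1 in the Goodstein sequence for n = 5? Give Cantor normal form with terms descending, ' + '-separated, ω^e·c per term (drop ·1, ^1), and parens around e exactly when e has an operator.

ω

(0) 5|_4 = 4 + 1 ↦ 5 + 1|_5 = 6 ⇒ 5
(1) 5|_5 = 5 ↦ 6|_6 = 6 ⇒ 5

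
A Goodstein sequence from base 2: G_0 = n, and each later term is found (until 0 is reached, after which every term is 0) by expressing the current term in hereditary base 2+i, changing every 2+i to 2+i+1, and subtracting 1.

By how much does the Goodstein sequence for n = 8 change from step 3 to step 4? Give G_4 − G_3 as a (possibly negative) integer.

87085

8 —HB2→ 2^(2 + 1) —bump→ 3^(3 + 1) = 81 —(−1)→ 80
80 —HB3→ 2·3^3 + 2·3^2 + 2·3 + 2 —bump→ 2·4^4 + 2·4^2 + 2·4 + 2 = 554 —(−1)→ 553
553 —HB4→ 2·4^4 + 2·4^2 + 2·4 + 1 —bump→ 2·5^5 + 2·5^2 + 2·5 + 1 = 6311 —(−1)→ 6310
6310 —HB5→ 2·5^5 + 2·5^2 + 2·5 —bump→ 2·6^6 + 2·6^2 + 2·6 = 93396 —(−1)→ 93395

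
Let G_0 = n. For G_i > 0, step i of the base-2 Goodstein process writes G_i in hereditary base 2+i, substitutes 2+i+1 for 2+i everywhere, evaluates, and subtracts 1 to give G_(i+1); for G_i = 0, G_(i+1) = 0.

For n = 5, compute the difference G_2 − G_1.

(0) 5|_2 = 2^2 + 1 ↦ 3^3 + 1|_3 = 28 ⇒ 27
(1) 27|_3 = 3^3 ↦ 4^4|_4 = 256 ⇒ 255

228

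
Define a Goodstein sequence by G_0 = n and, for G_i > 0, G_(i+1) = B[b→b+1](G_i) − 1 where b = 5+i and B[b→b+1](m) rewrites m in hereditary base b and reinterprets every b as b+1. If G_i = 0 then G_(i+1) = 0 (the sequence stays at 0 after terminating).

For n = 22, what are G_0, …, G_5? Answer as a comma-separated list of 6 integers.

22, 25, 28, 31, 33, 35

i=0: 22 = 4·5 + 2 (b=5); 5→6: 4·6 + 2 = 26; 26−1 = 25
i=1: 25 = 4·6 + 1 (b=6); 6→7: 4·7 + 1 = 29; 29−1 = 28
i=2: 28 = 4·7 (b=7); 7→8: 4·8 = 32; 32−1 = 31
i=3: 31 = 3·8 + 7 (b=8); 8→9: 3·9 + 7 = 34; 34−1 = 33
i=4: 33 = 3·9 + 6 (b=9); 9→10: 3·10 + 6 = 36; 36−1 = 35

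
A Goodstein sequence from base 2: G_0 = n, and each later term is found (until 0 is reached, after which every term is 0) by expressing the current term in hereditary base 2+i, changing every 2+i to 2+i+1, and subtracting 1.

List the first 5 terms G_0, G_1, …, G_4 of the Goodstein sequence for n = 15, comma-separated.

(0) 15|_2 = 2^(2 + 1) + 2^2 + 2 + 1 ↦ 3^(3 + 1) + 3^3 + 3 + 1|_3 = 112 ⇒ 111
(1) 111|_3 = 3^(3 + 1) + 3^3 + 3 ↦ 4^(4 + 1) + 4^4 + 4|_4 = 1284 ⇒ 1283
(2) 1283|_4 = 4^(4 + 1) + 4^4 + 3 ↦ 5^(5 + 1) + 5^5 + 3|_5 = 18753 ⇒ 18752
(3) 18752|_5 = 5^(5 + 1) + 5^5 + 2 ↦ 6^(6 + 1) + 6^6 + 2|_6 = 326594 ⇒ 326593

15, 111, 1283, 18752, 326593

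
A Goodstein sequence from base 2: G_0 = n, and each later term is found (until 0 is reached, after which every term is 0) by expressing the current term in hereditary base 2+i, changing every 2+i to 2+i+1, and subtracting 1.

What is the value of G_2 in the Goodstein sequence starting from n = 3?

3

3 —HB2→ 2 + 1 —bump→ 3 + 1 = 4 —(−1)→ 3
3 —HB3→ 3 —bump→ 4 = 4 —(−1)→ 3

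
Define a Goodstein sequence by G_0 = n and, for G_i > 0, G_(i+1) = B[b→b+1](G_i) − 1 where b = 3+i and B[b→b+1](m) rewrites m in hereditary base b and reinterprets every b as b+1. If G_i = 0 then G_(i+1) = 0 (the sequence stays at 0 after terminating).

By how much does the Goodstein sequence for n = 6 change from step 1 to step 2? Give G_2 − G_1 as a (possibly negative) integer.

0

6 —HB3→ 2·3 —bump→ 2·4 = 8 —(−1)→ 7
7 —HB4→ 4 + 3 —bump→ 5 + 3 = 8 —(−1)→ 7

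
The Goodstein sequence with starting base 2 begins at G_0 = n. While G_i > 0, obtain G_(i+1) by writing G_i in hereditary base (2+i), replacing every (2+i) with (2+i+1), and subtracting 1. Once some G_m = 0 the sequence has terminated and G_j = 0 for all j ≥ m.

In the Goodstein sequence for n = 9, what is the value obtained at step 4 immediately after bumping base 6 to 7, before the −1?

2471827

[0] 9 ≡ 2^(2 + 1) + 1 (base 2). Lift 3: 82. −1: 81.
[1] 81 ≡ 3^(3 + 1) (base 3). Lift 4: 1024. −1: 1023.
[2] 1023 ≡ 3·4^4 + 3·4^3 + 3·4^2 + 3·4 + 3 (base 4). Lift 5: 9843. −1: 9842.
[3] 9842 ≡ 3·5^5 + 3·5^3 + 3·5^2 + 3·5 + 2 (base 5). Lift 6: 140744. −1: 140743.
[4] 140743 ≡ 3·6^6 + 3·6^3 + 3·6^2 + 3·6 + 1 (base 6). Lift 7: 2471827. −1: 2471826.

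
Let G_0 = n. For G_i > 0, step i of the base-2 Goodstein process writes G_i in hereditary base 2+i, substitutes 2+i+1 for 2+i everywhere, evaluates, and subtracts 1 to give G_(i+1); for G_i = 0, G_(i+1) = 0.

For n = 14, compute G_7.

(0) 14|_2 = 2^(2 + 1) + 2^2 + 2 ↦ 3^(3 + 1) + 3^3 + 3|_3 = 111 ⇒ 110
(1) 110|_3 = 3^(3 + 1) + 3^3 + 2 ↦ 4^(4 + 1) + 4^4 + 2|_4 = 1282 ⇒ 1281
(2) 1281|_4 = 4^(4 + 1) + 4^4 + 1 ↦ 5^(5 + 1) + 5^5 + 1|_5 = 18751 ⇒ 18750
(3) 18750|_5 = 5^(5 + 1) + 5^5 ↦ 6^(6 + 1) + 6^6|_6 = 326592 ⇒ 326591
(4) 326591|_6 = 6^(6 + 1) + 5·6^5 + 5·6^4 + 5·6^3 + 5·6^2 + 5·6 + 5 ↦ 7^(7 + 1) + 5·7^5 + 5·7^4 + 5·7^3 + 5·7^2 + 5·7 + 5|_7 = 5862841 ⇒ 5862840
(5) 5862840|_7 = 7^(7 + 1) + 5·7^5 + 5·7^4 + 5·7^3 + 5·7^2 + 5·7 + 4 ↦ 8^(8 + 1) + 5·8^5 + 5·8^4 + 5·8^3 + 5·8^2 + 5·8 + 4|_8 = 134404972 ⇒ 134404971
(6) 134404971|_8 = 8^(8 + 1) + 5·8^5 + 5·8^4 + 5·8^3 + 5·8^2 + 5·8 + 3 ↦ 9^(9 + 1) + 5·9^5 + 5·9^4 + 5·9^3 + 5·9^2 + 5·9 + 3|_9 = 3487116549 ⇒ 3487116548
(7) 3487116548|_9 = 9^(9 + 1) + 5·9^5 + 5·9^4 + 5·9^3 + 5·9^2 + 5·9 + 2 ↦ 10^(10 + 1) + 5·10^5 + 5·10^4 + 5·10^3 + 5·10^2 + 5·10 + 2|_10 = 100000555552 ⇒ 100000555551

3487116548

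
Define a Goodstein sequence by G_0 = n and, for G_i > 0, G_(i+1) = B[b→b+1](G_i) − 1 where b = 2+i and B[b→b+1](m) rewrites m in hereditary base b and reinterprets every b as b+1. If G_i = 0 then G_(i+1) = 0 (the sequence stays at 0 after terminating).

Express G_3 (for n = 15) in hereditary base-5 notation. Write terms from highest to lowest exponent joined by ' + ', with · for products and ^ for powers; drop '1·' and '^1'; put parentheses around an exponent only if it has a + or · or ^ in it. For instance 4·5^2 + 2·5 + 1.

i=0: 15 = 2^(2 + 1) + 2^2 + 2 + 1 (b=2); 2→3: 3^(3 + 1) + 3^3 + 3 + 1 = 112; 112−1 = 111
i=1: 111 = 3^(3 + 1) + 3^3 + 3 (b=3); 3→4: 4^(4 + 1) + 4^4 + 4 = 1284; 1284−1 = 1283
i=2: 1283 = 4^(4 + 1) + 4^4 + 3 (b=4); 4→5: 5^(5 + 1) + 5^5 + 3 = 18753; 18753−1 = 18752

5^(5 + 1) + 5^5 + 2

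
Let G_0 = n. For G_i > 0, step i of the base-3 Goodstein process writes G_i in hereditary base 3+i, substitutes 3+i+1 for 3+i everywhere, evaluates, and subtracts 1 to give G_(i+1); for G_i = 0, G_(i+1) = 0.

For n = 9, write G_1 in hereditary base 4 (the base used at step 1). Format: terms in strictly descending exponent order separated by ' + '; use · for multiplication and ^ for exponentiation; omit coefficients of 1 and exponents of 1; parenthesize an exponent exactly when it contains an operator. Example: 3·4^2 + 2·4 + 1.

step 0: 9 = 3^2; sub 4 for 3: 4^2; = 16; G_1 = 16−1 = 15
step 1: 15 = 3·4 + 3; sub 5 for 4: 3·5 + 3; = 18; G_2 = 18−1 = 17

3·4 + 3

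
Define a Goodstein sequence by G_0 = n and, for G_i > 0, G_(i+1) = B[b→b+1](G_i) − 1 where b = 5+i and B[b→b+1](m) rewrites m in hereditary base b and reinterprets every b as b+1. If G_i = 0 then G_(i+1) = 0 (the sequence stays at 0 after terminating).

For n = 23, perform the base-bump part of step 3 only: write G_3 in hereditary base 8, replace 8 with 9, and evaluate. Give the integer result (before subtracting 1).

36

23 —HB5→ 4·5 + 3 —bump→ 4·6 + 3 = 27 —(−1)→ 26
26 —HB6→ 4·6 + 2 —bump→ 4·7 + 2 = 30 —(−1)→ 29
29 —HB7→ 4·7 + 1 —bump→ 4·8 + 1 = 33 —(−1)→ 32
32 —HB8→ 4·8 —bump→ 4·9 = 36 —(−1)→ 35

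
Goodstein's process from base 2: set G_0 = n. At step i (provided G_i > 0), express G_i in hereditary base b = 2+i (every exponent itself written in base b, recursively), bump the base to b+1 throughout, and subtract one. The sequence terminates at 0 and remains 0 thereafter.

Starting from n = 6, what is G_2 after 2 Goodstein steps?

(0) 6|_2 = 2^2 + 2 ↦ 3^3 + 3|_3 = 30 ⇒ 29
(1) 29|_3 = 3^3 + 2 ↦ 4^4 + 2|_4 = 258 ⇒ 257

257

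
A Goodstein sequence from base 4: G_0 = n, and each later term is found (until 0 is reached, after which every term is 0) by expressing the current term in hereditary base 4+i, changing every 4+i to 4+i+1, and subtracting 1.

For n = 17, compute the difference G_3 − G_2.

17 —HB4→ 4^2 + 1 —bump→ 5^2 + 1 = 26 —(−1)→ 25
25 —HB5→ 5^2 —bump→ 6^2 = 36 —(−1)→ 35
35 —HB6→ 5·6 + 5 —bump→ 5·7 + 5 = 40 —(−1)→ 39

4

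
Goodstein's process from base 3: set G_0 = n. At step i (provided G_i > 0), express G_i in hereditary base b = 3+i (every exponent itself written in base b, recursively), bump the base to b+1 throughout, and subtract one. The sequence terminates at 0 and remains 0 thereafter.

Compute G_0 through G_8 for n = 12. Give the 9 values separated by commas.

step 0: 12 = 3^2 + 3; sub 4 for 3: 4^2 + 4; = 20; G_1 = 20−1 = 19
step 1: 19 = 4^2 + 3; sub 5 for 4: 5^2 + 3; = 28; G_2 = 28−1 = 27
step 2: 27 = 5^2 + 2; sub 6 for 5: 6^2 + 2; = 38; G_3 = 38−1 = 37
step 3: 37 = 6^2 + 1; sub 7 for 6: 7^2 + 1; = 50; G_4 = 50−1 = 49
step 4: 49 = 7^2; sub 8 for 7: 8^2; = 64; G_5 = 64−1 = 63
step 5: 63 = 7·8 + 7; sub 9 for 8: 7·9 + 7; = 70; G_6 = 70−1 = 69
step 6: 69 = 7·9 + 6; sub 10 for 9: 7·10 + 6; = 76; G_7 = 76−1 = 75
step 7: 75 = 7·10 + 5; sub 11 for 10: 7·11 + 5; = 82; G_8 = 82−1 = 81

12, 19, 27, 37, 49, 63, 69, 75, 81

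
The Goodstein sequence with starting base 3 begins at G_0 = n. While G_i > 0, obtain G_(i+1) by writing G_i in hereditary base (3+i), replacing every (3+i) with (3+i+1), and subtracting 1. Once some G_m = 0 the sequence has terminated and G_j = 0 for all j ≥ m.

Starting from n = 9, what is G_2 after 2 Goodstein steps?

17

step 0: 9 = 3^2; sub 4 for 3: 4^2; = 16; G_1 = 16−1 = 15
step 1: 15 = 3·4 + 3; sub 5 for 4: 3·5 + 3; = 18; G_2 = 18−1 = 17
step 2: 17 = 3·5 + 2; sub 6 for 5: 3·6 + 2; = 20; G_3 = 20−1 = 19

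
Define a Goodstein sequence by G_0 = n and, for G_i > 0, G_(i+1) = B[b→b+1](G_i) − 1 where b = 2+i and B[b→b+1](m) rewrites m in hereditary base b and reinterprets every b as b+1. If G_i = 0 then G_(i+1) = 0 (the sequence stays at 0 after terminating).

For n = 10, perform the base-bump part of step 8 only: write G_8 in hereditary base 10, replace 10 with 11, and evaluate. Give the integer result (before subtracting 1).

1426559238831

base 2: 10 = 2^(2 + 1) + 2; at 3: 3^(3 + 1) + 3 = 84; next = 83
base 3: 83 = 3^(3 + 1) + 2; at 4: 4^(4 + 1) + 2 = 1026; next = 1025
base 4: 1025 = 4^(4 + 1) + 1; at 5: 5^(5 + 1) + 1 = 15626; next = 15625
base 5: 15625 = 5^(5 + 1); at 6: 6^(6 + 1) = 279936; next = 279935
base 6: 279935 = 5·6^6 + 5·6^5 + 5·6^4 + 5·6^3 + 5·6^2 + 5·6 + 5; at 7: 5·7^7 + 5·7^5 + 5·7^4 + 5·7^3 + 5·7^2 + 5·7 + 5 = 4215755; next = 4215754
base 7: 4215754 = 5·7^7 + 5·7^5 + 5·7^4 + 5·7^3 + 5·7^2 + 5·7 + 4; at 8: 5·8^8 + 5·8^5 + 5·8^4 + 5·8^3 + 5·8^2 + 5·8 + 4 = 84073324; next = 84073323
base 8: 84073323 = 5·8^8 + 5·8^5 + 5·8^4 + 5·8^3 + 5·8^2 + 5·8 + 3; at 9: 5·9^9 + 5·9^5 + 5·9^4 + 5·9^3 + 5·9^2 + 5·9 + 3 = 1937434593; next = 1937434592
base 9: 1937434592 = 5·9^9 + 5·9^5 + 5·9^4 + 5·9^3 + 5·9^2 + 5·9 + 2; at 10: 5·10^10 + 5·10^5 + 5·10^4 + 5·10^3 + 5·10^2 + 5·10 + 2 = 50000555552; next = 50000555551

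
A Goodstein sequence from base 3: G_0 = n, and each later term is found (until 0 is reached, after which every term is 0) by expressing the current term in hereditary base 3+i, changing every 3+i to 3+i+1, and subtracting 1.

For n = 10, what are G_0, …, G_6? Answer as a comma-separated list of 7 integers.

10, 16, 24, 27, 30, 33, 36

step 0: 10 = 3^2 + 1; sub 4 for 3: 4^2 + 1; = 17; G_1 = 17−1 = 16
step 1: 16 = 4^2; sub 5 for 4: 5^2; = 25; G_2 = 25−1 = 24
step 2: 24 = 4·5 + 4; sub 6 for 5: 4·6 + 4; = 28; G_3 = 28−1 = 27
step 3: 27 = 4·6 + 3; sub 7 for 6: 4·7 + 3; = 31; G_4 = 31−1 = 30
step 4: 30 = 4·7 + 2; sub 8 for 7: 4·8 + 2; = 34; G_5 = 34−1 = 33
step 5: 33 = 4·8 + 1; sub 9 for 8: 4·9 + 1; = 37; G_6 = 37−1 = 36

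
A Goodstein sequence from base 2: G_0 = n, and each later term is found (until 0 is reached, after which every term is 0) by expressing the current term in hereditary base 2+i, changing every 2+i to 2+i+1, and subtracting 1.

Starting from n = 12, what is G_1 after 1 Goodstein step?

[0] 12 ≡ 2^(2 + 1) + 2^2 (base 2). Lift 3: 108. −1: 107.
[1] 107 ≡ 3^(3 + 1) + 2·3^2 + 2·3 + 2 (base 3). Lift 4: 1066. −1: 1065.

107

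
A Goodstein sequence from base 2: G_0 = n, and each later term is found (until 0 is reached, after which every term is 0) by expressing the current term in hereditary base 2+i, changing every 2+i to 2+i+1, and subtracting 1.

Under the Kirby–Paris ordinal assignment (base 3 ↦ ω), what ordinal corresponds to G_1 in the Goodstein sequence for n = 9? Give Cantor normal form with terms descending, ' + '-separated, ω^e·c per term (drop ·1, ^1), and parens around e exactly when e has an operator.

[0] 9 ≡ 2^(2 + 1) + 1 (base 2). Lift 3: 82. −1: 81.
[1] 81 ≡ 3^(3 + 1) (base 3). Lift 4: 1024. −1: 1023.

ω^(ω + 1)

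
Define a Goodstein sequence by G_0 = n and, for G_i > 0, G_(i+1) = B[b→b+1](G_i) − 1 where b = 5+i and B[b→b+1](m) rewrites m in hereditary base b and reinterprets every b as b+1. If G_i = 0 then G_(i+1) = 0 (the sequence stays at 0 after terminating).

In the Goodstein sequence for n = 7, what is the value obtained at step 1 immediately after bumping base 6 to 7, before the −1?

8

[0] 7 ≡ 5 + 2 (base 5). Lift 6: 8. −1: 7.
[1] 7 ≡ 6 + 1 (base 6). Lift 7: 8. −1: 7.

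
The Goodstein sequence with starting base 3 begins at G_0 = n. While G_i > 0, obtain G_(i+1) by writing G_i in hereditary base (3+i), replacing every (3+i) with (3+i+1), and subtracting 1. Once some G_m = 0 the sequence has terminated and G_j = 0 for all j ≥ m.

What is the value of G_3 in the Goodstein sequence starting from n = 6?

base 3: 6 = 2·3; at 4: 2·4 = 8; next = 7
base 4: 7 = 4 + 3; at 5: 5 + 3 = 8; next = 7
base 5: 7 = 5 + 2; at 6: 6 + 2 = 8; next = 7
base 6: 7 = 6 + 1; at 7: 7 + 1 = 8; next = 7

7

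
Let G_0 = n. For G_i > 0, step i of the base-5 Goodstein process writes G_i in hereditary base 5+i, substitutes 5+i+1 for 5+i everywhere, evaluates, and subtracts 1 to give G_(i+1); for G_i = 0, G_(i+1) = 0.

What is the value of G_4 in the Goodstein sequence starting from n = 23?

35

G_0 = 23. HB_5(23) = 4·5 + 3. Bump = 27. G_1 = 26.
G_1 = 26. HB_6(26) = 4·6 + 2. Bump = 30. G_2 = 29.
G_2 = 29. HB_7(29) = 4·7 + 1. Bump = 33. G_3 = 32.
G_3 = 32. HB_8(32) = 4·8. Bump = 36. G_4 = 35.
G_4 = 35. HB_9(35) = 3·9 + 8. Bump = 38. G_5 = 37.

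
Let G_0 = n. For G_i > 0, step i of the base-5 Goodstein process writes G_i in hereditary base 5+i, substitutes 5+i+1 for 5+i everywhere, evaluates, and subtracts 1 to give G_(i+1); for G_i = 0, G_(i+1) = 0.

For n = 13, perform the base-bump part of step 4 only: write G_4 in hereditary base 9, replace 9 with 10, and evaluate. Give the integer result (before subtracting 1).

G_0=13  [base 5] 2·5 + 3  →[5↦6]→  2·6 + 3 = 15  −1 ⇒ G_1=14
G_1=14  [base 6] 2·6 + 2  →[6↦7]→  2·7 + 2 = 16  −1 ⇒ G_2=15
G_2=15  [base 7] 2·7 + 1  →[7↦8]→  2·8 + 1 = 17  −1 ⇒ G_3=16
G_3=16  [base 8] 2·8  →[8↦9]→  2·9 = 18  −1 ⇒ G_4=17
G_4=17  [base 9] 9 + 8  →[9↦10]→  10 + 8 = 18  −1 ⇒ G_5=17

18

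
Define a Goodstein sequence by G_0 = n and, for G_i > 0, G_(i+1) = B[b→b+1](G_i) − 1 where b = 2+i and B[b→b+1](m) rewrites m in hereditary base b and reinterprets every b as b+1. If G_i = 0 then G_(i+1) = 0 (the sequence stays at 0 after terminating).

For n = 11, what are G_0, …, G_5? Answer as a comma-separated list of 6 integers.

i=0: 11 = 2^(2 + 1) + 2 + 1 (b=2); 2→3: 3^(3 + 1) + 3 + 1 = 85; 85−1 = 84
i=1: 84 = 3^(3 + 1) + 3 (b=3); 3→4: 4^(4 + 1) + 4 = 1028; 1028−1 = 1027
i=2: 1027 = 4^(4 + 1) + 3 (b=4); 4→5: 5^(5 + 1) + 3 = 15628; 15628−1 = 15627
i=3: 15627 = 5^(5 + 1) + 2 (b=5); 5→6: 6^(6 + 1) + 2 = 279938; 279938−1 = 279937
i=4: 279937 = 6^(6 + 1) + 1 (b=6); 6→7: 7^(7 + 1) + 1 = 5764802; 5764802−1 = 5764801

11, 84, 1027, 15627, 279937, 5764801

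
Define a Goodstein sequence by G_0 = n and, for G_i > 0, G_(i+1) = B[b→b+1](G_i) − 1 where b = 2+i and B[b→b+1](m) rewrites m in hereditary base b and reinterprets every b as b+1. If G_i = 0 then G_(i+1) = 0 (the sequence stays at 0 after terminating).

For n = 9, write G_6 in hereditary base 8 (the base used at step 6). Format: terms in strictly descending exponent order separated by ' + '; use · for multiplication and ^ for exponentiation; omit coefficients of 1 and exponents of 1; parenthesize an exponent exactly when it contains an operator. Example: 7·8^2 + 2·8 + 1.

3·8^8 + 3·8^3 + 3·8^2 + 2·8 + 7

9 —HB2→ 2^(2 + 1) + 1 —bump→ 3^(3 + 1) + 1 = 82 —(−1)→ 81
81 —HB3→ 3^(3 + 1) —bump→ 4^(4 + 1) = 1024 —(−1)→ 1023
1023 —HB4→ 3·4^4 + 3·4^3 + 3·4^2 + 3·4 + 3 —bump→ 3·5^5 + 3·5^3 + 3·5^2 + 3·5 + 3 = 9843 —(−1)→ 9842
9842 —HB5→ 3·5^5 + 3·5^3 + 3·5^2 + 3·5 + 2 —bump→ 3·6^6 + 3·6^3 + 3·6^2 + 3·6 + 2 = 140744 —(−1)→ 140743
140743 —HB6→ 3·6^6 + 3·6^3 + 3·6^2 + 3·6 + 1 —bump→ 3·7^7 + 3·7^3 + 3·7^2 + 3·7 + 1 = 2471827 —(−1)→ 2471826
2471826 —HB7→ 3·7^7 + 3·7^3 + 3·7^2 + 3·7 —bump→ 3·8^8 + 3·8^3 + 3·8^2 + 3·8 = 50333400 —(−1)→ 50333399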